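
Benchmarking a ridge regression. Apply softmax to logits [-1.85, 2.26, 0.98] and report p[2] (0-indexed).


Exponentials: e^-1.85=0.1572, e^2.26=9.5831, e^0.98=2.6645
Sum = 12.4048
Softmax = [0.0127, 0.7725, 0.2148]
p[2] = 2.6645/12.4048 = 0.2148

0.2148


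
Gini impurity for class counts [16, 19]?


Probabilities: [16/35, 19/35] ≈ [0.4571, 0.5429]
Σpᵢ² = (256 + 361)/35² = 617/1225
Gini = 1 - Σpᵢ² = 1 - 617/1225 = 0.4963

0.4963


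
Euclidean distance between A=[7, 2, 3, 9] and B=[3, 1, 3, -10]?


d = √((7-3)² + (2-1)² + (3-3)² + (9+ 10)²)
  = √(16 + 1 + 0 + 361)
  = √378 = 19.4422

19.4422


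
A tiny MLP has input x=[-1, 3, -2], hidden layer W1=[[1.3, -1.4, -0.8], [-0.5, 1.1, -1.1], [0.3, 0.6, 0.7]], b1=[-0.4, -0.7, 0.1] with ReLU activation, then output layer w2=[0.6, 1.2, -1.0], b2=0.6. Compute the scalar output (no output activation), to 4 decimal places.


z1[0] = (1.3)·(-1) + (-1.4)·(3) + (-0.8)·(-2) - 0.4 = -4.3
z1[1] = (-0.5)·(-1) + (1.1)·(3) + (-1.1)·(-2) - 0.7 = 5.3
z1[2] = (0.3)·(-1) + (0.6)·(3) + (0.7)·(-2) + 0.1 = 0.2
h = ReLU(z1) = [0.0, 5.3, 0.2]
output = (0.6)·(0.0) + (1.2)·(5.3) + (-1.0)·(0.2) + 0.6 = 6.76

6.76


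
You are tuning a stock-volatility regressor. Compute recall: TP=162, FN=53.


Recall = TP/(TP+FN)
= 162/(162+53)
= 162/215 = 75.35%

75.35%


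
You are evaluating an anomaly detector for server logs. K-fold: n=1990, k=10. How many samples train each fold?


Fold size = 1990/10 = 199
Training per fold = 1990 - 199 = 1791

1791


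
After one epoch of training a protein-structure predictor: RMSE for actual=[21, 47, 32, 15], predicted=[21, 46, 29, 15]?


MSE = 10/4 = 2.5
RMSE = √(10/4) = 1.5811

1.5811


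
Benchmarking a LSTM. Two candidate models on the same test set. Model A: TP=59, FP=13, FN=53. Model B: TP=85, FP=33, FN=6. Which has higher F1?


Model A: P=59/72=0.8194, R=59/112=0.5268, F1=2PR/(P+R)=2TP/(2TP+FP+FN)=118/184=0.6413
Model B: P=85/118=0.7203, R=85/91=0.9341, F1=2PR/(P+R)=2TP/(2TP+FP+FN)=170/209=0.8134
0.6413 < 0.8134 → Model B

Model B


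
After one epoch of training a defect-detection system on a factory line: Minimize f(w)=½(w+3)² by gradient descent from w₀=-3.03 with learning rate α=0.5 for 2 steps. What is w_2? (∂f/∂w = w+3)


step 1: grad = -3.03+3 = -0.03; w = -3.03 - 0.5·(-0.03) = -3.015
step 2: grad = -3.015+3 = -0.015; w = -3.015 - 0.5·(-0.015) = -3.0075

-3.0075


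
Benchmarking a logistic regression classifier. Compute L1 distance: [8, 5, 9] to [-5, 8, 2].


d = |8+ 5| + |5-8| + |9-2|
  = 13 + 3 + 7
  = 23

23


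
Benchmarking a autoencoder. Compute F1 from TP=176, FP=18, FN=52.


Precision = 176/194 = 0.9072
Recall = 176/228 = 0.7719
F1 = 2·P·R/(P+R) = 2·TP/(2·TP+FP+FN) = 352/(352+18+52) = 352/422 = 0.8341

0.8341


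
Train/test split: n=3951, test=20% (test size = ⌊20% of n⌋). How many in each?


Test = ⌊3951·20/100⌋ = 790
Train = 3951 - 790 = 3161

Train: 3161, Test: 790


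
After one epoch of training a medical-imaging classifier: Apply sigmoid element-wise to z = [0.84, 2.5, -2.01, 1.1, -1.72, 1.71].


σ(0.84) = 1/(1+e^-0.84) = 0.6985
σ(2.5) = 1/(1+e^-2.5) = 0.9241
σ(-2.01) = 1/(1+e^2.01) = 0.1182
σ(1.1) = 1/(1+e^-1.1) = 0.7503
σ(-1.72) = 1/(1+e^1.72) = 0.1519
σ(1.71) = 1/(1+e^-1.71) = 0.8468
result = [0.6985, 0.9241, 0.1182, 0.7503, 0.1519, 0.8468]

[0.6985, 0.9241, 0.1182, 0.7503, 0.1519, 0.8468]


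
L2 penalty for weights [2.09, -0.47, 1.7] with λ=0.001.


‖w‖₂² = (2.09)² + (-0.47)² + (1.7)²
     = 4.3681 + 0.2209 + 2.89
     = 7.479
λ·‖w‖₂² = 0.001·7.479 = 0.007479

0.007479


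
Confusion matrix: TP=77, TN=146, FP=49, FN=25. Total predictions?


Total = TP + TN + FP + FN
= 77 + 146 + 49 + 25
= 297
(Predicted positive: 126, predicted negative: 171)

297


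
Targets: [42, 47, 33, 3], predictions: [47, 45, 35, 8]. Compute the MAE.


Absolute errors: |42-47|=5, |47-45|=2, |33-35|=2, |3-8|=5
Sum = 14
MAE = 14/4 = 7/2

7/2


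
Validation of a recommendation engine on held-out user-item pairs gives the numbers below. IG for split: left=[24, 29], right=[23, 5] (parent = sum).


Parent = [47, 34], H_parent = 0.9813
H_left = 0.9936 (n=53), H_right = 0.6769 (n=28)
H_children = (53/81)·0.9936 + (28/81)·0.6769 = 0.8841
IG = 0.9813 - 0.8841 = 0.0972

0.0972


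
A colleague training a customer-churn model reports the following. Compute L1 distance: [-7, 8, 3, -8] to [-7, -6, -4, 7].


d = |-7+ 7| + |8+ 6| + |3+ 4| + |-8-7|
  = 0 + 14 + 7 + 15
  = 36

36


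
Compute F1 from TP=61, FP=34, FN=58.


Precision = 61/95 = 0.6421
Recall = 61/119 = 0.5126
F1 = 2·P·R/(P+R) = 2·TP/(2·TP+FP+FN) = 122/(122+34+58) = 122/214 = 0.5701

0.5701


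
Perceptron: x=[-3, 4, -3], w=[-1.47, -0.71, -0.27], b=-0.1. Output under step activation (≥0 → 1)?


z = (-3)·(-1.47) + (4)·(-0.71) + (-3)·(-0.27) - 0.1
  = 2.28
step(z) = 1 (z≥0)

1


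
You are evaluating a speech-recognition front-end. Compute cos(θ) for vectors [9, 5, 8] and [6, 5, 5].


A·B = 9·6 + 5·5 + 8·5 = 119
‖A‖ = √170 = 13.0384, ‖B‖ = √86 = 9.2736
cos = 119/(√170·√86) = 119/√14620 = 0.9842

0.9842


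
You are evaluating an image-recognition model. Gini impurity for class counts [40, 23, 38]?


Probabilities: [40/101, 23/101, 38/101] ≈ [0.396, 0.2277, 0.3762]
Σpᵢ² = (1600 + 529 + 1444)/101² = 3573/10201
Gini = 1 - Σpᵢ² = 1 - 3573/10201 = 0.6497

0.6497


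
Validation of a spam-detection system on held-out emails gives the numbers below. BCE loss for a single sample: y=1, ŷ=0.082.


BCE = -[y·ln(p) + (1-y)·ln(1-p)]
= -1·ln(0.082) - 0
= -ln(0.082) = 2.501

2.501


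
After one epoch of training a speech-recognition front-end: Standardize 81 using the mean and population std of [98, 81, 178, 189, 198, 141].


μ = 147.5, σ = 44.9398
z = (81 - 147.5)/44.9398 = -1.4798

-1.4798


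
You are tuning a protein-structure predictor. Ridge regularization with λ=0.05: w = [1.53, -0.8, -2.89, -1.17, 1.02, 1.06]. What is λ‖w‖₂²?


‖w‖₂² = (1.53)² + (-0.8)² + (-2.89)² + (-1.17)² + (1.02)² + (1.06)²
     = 2.3409 + 0.64 + 8.3521 + 1.3689 + 1.0404 + 1.1236
     = 14.8659
λ·‖w‖₂² = 0.05·14.8659 = 0.743295

0.743295


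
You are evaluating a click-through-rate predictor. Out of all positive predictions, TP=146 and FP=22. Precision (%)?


Precision = TP/(TP+FP)
= 146/(146+22)
= 146/168 = 86.9%

86.9%


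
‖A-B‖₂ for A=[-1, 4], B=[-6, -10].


d = √((-1+ 6)² + (4+ 10)²)
  = √(25 + 196)
  = √221 = 14.8661

14.8661


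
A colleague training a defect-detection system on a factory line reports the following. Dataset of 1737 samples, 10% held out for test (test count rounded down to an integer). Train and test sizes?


Test = ⌊1737·10/100⌋ = 173
Train = 1737 - 173 = 1564

Train: 1564, Test: 173


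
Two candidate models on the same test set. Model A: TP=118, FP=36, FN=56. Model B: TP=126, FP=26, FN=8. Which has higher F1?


Model A: P=118/154=0.7662, R=118/174=0.6782, F1=2PR/(P+R)=2TP/(2TP+FP+FN)=236/328=0.7195
Model B: P=126/152=0.8289, R=126/134=0.9403, F1=2PR/(P+R)=2TP/(2TP+FP+FN)=252/286=0.8811
0.7195 < 0.8811 → Model B

Model B


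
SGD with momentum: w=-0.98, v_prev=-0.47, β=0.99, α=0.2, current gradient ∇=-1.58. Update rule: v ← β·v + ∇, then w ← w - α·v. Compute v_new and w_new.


v_new = 0.99·-0.47 - 1.58 = -0.4653 - 1.58 = -2.0453
w_new = -0.98 - 0.2·-2.0453 = -0.98 + 0.40906 = -0.57094

v_new=-2.0453, w_new=-0.57094


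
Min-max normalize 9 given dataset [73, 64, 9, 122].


min=9, max=122
(9-9)/(122-9) = 0/113 = 0.0

0.0


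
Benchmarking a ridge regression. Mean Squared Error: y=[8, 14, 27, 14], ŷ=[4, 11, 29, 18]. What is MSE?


Squared errors: (8-4)²=16, (14-11)²=9, (27-29)²=4, (14-18)²=16
Sum = 45
MSE = 45/4 = 45/4

45/4


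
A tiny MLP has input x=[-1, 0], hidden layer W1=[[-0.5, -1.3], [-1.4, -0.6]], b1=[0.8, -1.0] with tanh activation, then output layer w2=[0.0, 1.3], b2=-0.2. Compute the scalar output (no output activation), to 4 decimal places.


z1[0] = (-0.5)·(-1) + (-1.3)·(0) + 0.8 = 1.3
z1[1] = (-1.4)·(-1) + (-0.6)·(0) - 1.0 = 0.4
h = tanh(z1) = [0.8617, 0.3799]
output = (0.0)·(0.8617) + (1.3)·(0.3799) - 0.2 = 0.2939

0.2939


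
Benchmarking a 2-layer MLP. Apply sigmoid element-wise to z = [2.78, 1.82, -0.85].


σ(2.78) = 1/(1+e^-2.78) = 0.9416
σ(1.82) = 1/(1+e^-1.82) = 0.8606
σ(-0.85) = 1/(1+e^0.85) = 0.2994
result = [0.9416, 0.8606, 0.2994]

[0.9416, 0.8606, 0.2994]


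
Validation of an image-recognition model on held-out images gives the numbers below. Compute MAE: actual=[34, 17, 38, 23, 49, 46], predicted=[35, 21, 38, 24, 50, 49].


Absolute errors: |34-35|=1, |17-21|=4, |38-38|=0, |23-24|=1, |49-50|=1, |46-49|=3
Sum = 10
MAE = 10/6 = 5/3

5/3


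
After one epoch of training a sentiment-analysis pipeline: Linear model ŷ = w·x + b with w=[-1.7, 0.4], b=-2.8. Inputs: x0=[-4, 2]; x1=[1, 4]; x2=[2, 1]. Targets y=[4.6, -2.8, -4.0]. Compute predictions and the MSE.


ŷ0 = (-1.7)·(-4) + (0.4)·(2) - 2.8 = 4.8
ŷ1 = (-1.7)·(1) + (0.4)·(4) - 2.8 = -2.9
ŷ2 = (-1.7)·(2) + (0.4)·(1) - 2.8 = -5.8
errors² = [0.04, 0.01, 3.24]
MSE = 3.2900/3 = 1.0967

1.0967


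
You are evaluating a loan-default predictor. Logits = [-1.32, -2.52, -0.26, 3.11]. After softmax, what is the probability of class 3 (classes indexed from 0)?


Exponentials: e^-1.32=0.2671, e^-2.52=0.0805, e^-0.26=0.7711, e^3.11=22.421
Sum = 23.5397
Softmax = [0.0113, 0.0034, 0.0328, 0.9525]
p[3] = 22.421/23.5397 = 0.9525

0.9525


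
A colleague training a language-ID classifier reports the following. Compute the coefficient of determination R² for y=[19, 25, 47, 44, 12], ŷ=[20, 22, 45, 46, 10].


ȳ = 29.4
SS_res = Σ(y-ŷ)² = 22
SS_tot = Σ(y-ȳ)² = 953.2
R² = 1 - SS_res/SS_tot = 1 - 0.0231 = 0.9769

0.9769


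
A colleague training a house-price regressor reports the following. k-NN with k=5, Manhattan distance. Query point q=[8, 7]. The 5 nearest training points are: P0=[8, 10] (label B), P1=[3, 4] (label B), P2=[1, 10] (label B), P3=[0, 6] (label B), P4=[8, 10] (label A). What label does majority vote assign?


d(q,P0) = 3  (label B)
d(q,P1) = 8  (label B)
d(q,P2) = 10  (label B)
d(q,P3) = 9  (label B)
d(q,P4) = 3  (label A)
Votes: A=1, B=4
Majority → B

B


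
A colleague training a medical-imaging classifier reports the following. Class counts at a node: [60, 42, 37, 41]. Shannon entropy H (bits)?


Probabilities: [60/180, 42/180, 37/180, 41/180] ≈ [0.3333, 0.2333, 0.2056, 0.2278]
H = -((60/180)·log₂(60/180) + (42/180)·log₂(42/180) + (37/180)·log₂(37/180) + (41/180)·log₂(41/180))
  = 1.9735 bits

1.9735 bits


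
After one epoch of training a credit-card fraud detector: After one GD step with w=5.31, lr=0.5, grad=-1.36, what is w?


w_new = w - α·∇
= 5.31 - 0.5·-1.36
= 5.31 + 0.68
= 5.99

5.99


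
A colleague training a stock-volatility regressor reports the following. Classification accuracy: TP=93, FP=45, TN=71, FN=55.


Accuracy = (TP+TN)/(TP+TN+FP+FN)
= (93+71)/(264)
= 164/264 = 62.12%

62.12%


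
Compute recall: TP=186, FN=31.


Recall = TP/(TP+FN)
= 186/(186+31)
= 186/217 = 85.71%

85.71%


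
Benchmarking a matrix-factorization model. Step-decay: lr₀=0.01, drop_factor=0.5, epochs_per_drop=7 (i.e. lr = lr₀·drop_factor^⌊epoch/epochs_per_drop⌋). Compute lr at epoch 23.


n_drops = ⌊23/7⌋ = 3
lr = 0.01·0.5^3 = 0.01·0.125 = 0.00125

0.00125


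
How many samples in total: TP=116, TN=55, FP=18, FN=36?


Total = TP + TN + FP + FN
= 116 + 55 + 18 + 36
= 225
(Predicted positive: 134, predicted negative: 91)

225


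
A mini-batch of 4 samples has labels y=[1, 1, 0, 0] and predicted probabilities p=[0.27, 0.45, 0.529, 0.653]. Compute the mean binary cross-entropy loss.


L[0] = -ln(0.27) = 1.3093
L[1] = -ln(0.45) = 0.7985
L[2] = -ln(1-0.529) = -ln(0.471) = 0.7529
L[3] = -ln(1-0.653) = -ln(0.347) = 1.0584
mean = (1.3093 + 0.7985 + 0.7529 + 1.0584)/4 = 0.9798

0.9798


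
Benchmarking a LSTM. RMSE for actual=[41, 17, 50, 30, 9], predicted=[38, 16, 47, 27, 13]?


MSE = 44/5 = 8.8
RMSE = √(44/5) = 2.9665

2.9665


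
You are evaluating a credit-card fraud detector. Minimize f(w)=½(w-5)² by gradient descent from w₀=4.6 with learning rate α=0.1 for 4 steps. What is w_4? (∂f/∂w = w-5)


step 1: grad = 4.6-5 = -0.4; w = 4.6 - 0.1·(-0.4) = 4.64
step 2: grad = 4.64-5 = -0.36; w = 4.64 - 0.1·(-0.36) = 4.676
step 3: grad = 4.676-5 = -0.324; w = 4.676 - 0.1·(-0.324) = 4.7084
step 4: grad = 4.7084-5 = -0.2916; w = 4.7084 - 0.1·(-0.2916) = 4.73756

4.73756


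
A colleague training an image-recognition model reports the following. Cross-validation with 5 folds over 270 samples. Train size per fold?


Fold size = 270/5 = 54
Training per fold = 270 - 54 = 216

216


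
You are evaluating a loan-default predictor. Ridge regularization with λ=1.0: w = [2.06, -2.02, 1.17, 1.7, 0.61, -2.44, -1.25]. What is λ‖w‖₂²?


‖w‖₂² = (2.06)² + (-2.02)² + (1.17)² + (1.7)² + (0.61)² + (-2.44)² + (-1.25)²
     = 4.2436 + 4.0804 + 1.3689 + 2.89 + 0.3721 + 5.9536 + 1.5625
     = 20.4711
λ·‖w‖₂² = 1.0·20.4711 = 20.4711

20.4711


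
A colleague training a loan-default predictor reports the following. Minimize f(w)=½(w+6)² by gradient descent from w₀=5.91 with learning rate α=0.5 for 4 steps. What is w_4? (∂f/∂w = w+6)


step 1: grad = 5.91+6 = 11.91; w = 5.91 - 0.5·(11.91) = -0.045
step 2: grad = -0.045+6 = 5.955; w = -0.045 - 0.5·(5.955) = -3.0225
step 3: grad = -3.0225+6 = 2.9775; w = -3.0225 - 0.5·(2.9775) = -4.51125
step 4: grad = -4.51125+6 = 1.48875; w = -4.51125 - 0.5·(1.48875) = -5.255625

-5.255625


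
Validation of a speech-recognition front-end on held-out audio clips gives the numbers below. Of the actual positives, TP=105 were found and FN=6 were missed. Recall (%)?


Recall = TP/(TP+FN)
= 105/(105+6)
= 105/111 = 94.59%

94.59%


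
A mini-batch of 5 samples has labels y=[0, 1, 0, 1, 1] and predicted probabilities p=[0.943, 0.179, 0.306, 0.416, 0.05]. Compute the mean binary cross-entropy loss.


L[0] = -ln(1-0.943) = -ln(0.057) = 2.8647
L[1] = -ln(0.179) = 1.7204
L[2] = -ln(1-0.306) = -ln(0.694) = 0.3653
L[3] = -ln(0.416) = 0.8771
L[4] = -ln(0.05) = 2.9957
mean = (2.8647 + 1.7204 + 0.3653 + 0.8771 + 2.9957)/5 = 1.7646

1.7646


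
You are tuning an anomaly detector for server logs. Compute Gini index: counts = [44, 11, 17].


Probabilities: [44/72, 11/72, 17/72] ≈ [0.6111, 0.1528, 0.2361]
Σpᵢ² = (1936 + 121 + 289)/72² = 2346/5184
Gini = 1 - Σpᵢ² = 1 - 2346/5184 = 0.5475

0.5475


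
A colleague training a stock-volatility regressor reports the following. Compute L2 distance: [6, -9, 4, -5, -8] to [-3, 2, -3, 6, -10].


d = √((6+ 3)² + (-9-2)² + (4+ 3)² + (-5-6)² + (-8+ 10)²)
  = √(81 + 121 + 49 + 121 + 4)
  = √376 = 19.3907

19.3907


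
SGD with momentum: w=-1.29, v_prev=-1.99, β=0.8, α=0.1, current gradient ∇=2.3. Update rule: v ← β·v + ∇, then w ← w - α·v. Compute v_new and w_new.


v_new = 0.8·-1.99 + 2.3 = -1.592 + 2.3 = 0.708
w_new = -1.29 - 0.1·0.708 = -1.29 - 0.0708 = -1.3608

v_new=0.708, w_new=-1.3608


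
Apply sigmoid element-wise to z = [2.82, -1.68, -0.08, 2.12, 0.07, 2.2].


σ(2.82) = 1/(1+e^-2.82) = 0.9437
σ(-1.68) = 1/(1+e^1.68) = 0.1571
σ(-0.08) = 1/(1+e^0.08) = 0.48
σ(2.12) = 1/(1+e^-2.12) = 0.8928
σ(0.07) = 1/(1+e^-0.07) = 0.5175
σ(2.2) = 1/(1+e^-2.2) = 0.9002
result = [0.9437, 0.1571, 0.48, 0.8928, 0.5175, 0.9002]

[0.9437, 0.1571, 0.48, 0.8928, 0.5175, 0.9002]


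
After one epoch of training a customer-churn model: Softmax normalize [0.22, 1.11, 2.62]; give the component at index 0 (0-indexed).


Exponentials: e^0.22=1.2461, e^1.11=3.0344, e^2.62=13.7357
Sum = 18.0162
Softmax = [0.0692, 0.1684, 0.7624]
p[0] = 1.2461/18.0162 = 0.0692

0.0692


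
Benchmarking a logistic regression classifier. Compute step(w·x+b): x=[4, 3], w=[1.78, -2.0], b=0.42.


z = (4)·(1.78) + (3)·(-2.0) + 0.42
  = 1.54
step(z) = 1 (z≥0)

1


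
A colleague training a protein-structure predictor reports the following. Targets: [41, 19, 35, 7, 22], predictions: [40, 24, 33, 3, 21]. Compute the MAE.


Absolute errors: |41-40|=1, |19-24|=5, |35-33|=2, |7-3|=4, |22-21|=1
Sum = 13
MAE = 13/5 = 13/5

13/5


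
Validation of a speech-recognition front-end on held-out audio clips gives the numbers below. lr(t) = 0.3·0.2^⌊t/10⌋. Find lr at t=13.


n_drops = ⌊13/10⌋ = 1
lr = 0.3·0.2^1 = 0.3·0.2 = 0.06

0.06


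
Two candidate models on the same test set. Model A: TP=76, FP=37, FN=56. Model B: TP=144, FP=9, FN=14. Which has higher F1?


Model A: P=76/113=0.6726, R=76/132=0.5758, F1=2PR/(P+R)=2TP/(2TP+FP+FN)=152/245=0.6204
Model B: P=144/153=0.9412, R=144/158=0.9114, F1=2PR/(P+R)=2TP/(2TP+FP+FN)=288/311=0.926
0.6204 < 0.926 → Model B

Model B


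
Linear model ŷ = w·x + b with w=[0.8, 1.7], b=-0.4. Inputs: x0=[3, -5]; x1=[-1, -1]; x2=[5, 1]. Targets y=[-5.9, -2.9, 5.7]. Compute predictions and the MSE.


ŷ0 = (0.8)·(3) + (1.7)·(-5) - 0.4 = -6.5
ŷ1 = (0.8)·(-1) + (1.7)·(-1) - 0.4 = -2.9
ŷ2 = (0.8)·(5) + (1.7)·(1) - 0.4 = 5.3
errors² = [0.36, 0.0, 0.16]
MSE = 0.5200/3 = 0.1733

0.1733


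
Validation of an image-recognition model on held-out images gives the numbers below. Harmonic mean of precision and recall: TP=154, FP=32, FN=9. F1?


Precision = 154/186 = 0.828
Recall = 154/163 = 0.9448
F1 = 2·P·R/(P+R) = 2·TP/(2·TP+FP+FN) = 308/(308+32+9) = 308/349 = 0.8825

0.8825


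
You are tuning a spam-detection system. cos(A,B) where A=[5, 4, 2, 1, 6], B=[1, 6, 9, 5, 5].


A·B = 5·1 + 4·6 + 2·9 + 1·5 + 6·5 = 82
‖A‖ = √82 = 9.0554, ‖B‖ = √168 = 12.9615
cos = 82/(√82·√168) = 82/√13776 = 0.6986

0.6986


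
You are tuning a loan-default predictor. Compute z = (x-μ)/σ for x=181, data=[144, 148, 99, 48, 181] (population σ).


μ = 124, σ = 46.0999
z = (181 - 124)/46.0999 = 1.2364

1.2364


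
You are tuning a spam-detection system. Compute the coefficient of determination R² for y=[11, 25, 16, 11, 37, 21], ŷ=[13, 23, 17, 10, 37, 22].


ȳ = 20.1667
SS_res = Σ(y-ŷ)² = 11
SS_tot = Σ(y-ȳ)² = 492.83
R² = 1 - SS_res/SS_tot = 1 - 0.0223 = 0.9777

0.9777


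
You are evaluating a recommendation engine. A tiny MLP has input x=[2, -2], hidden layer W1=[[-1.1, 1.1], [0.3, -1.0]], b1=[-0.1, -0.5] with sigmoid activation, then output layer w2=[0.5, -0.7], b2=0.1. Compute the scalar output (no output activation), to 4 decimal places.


z1[0] = (-1.1)·(2) + (1.1)·(-2) - 0.1 = -4.5
z1[1] = (0.3)·(2) + (-1.0)·(-2) - 0.5 = 2.1
h = sigmoid(z1) = [0.011, 0.8909]
output = (0.5)·(0.011) + (-0.7)·(0.8909) + 0.1 = -0.5181

-0.5181


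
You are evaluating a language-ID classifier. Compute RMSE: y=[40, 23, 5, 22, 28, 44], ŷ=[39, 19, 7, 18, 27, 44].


MSE = 38/6 = 6.3333
RMSE = √(38/6) = 2.5166

2.5166


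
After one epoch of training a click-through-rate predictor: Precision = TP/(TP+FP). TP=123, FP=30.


Precision = TP/(TP+FP)
= 123/(123+30)
= 123/153 = 80.39%

80.39%


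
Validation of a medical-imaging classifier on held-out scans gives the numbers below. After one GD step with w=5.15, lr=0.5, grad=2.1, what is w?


w_new = w - α·∇
= 5.15 - 0.5·2.1
= 5.15 - 1.05
= 4.1

4.1


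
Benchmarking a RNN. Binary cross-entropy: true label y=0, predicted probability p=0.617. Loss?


BCE = -[y·ln(p) + (1-y)·ln(1-p)]
= -0 - 1·ln(1-0.617)
= -ln(0.383) = 0.9597

0.9597


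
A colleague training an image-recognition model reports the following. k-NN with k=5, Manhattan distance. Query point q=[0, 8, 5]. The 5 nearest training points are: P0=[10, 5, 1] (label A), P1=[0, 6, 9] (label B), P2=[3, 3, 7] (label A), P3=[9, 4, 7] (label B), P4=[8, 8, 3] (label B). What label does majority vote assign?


d(q,P0) = 17  (label A)
d(q,P1) = 6  (label B)
d(q,P2) = 10  (label A)
d(q,P3) = 15  (label B)
d(q,P4) = 10  (label B)
Votes: A=2, B=3
Majority → B

B


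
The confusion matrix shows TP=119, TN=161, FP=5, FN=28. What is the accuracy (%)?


Accuracy = (TP+TN)/(TP+TN+FP+FN)
= (119+161)/(313)
= 280/313 = 89.46%

89.46%


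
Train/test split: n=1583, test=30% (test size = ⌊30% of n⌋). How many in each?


Test = ⌊1583·30/100⌋ = 474
Train = 1583 - 474 = 1109

Train: 1109, Test: 474


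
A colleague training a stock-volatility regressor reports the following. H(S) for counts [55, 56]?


Probabilities: [55/111, 56/111] ≈ [0.4955, 0.5045]
H = -((55/111)·log₂(55/111) + (56/111)·log₂(56/111))
  = 0.9999 bits

0.9999 bits


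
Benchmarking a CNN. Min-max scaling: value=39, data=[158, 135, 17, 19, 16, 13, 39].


min=13, max=158
(39-13)/(158-13) = 26/145 = 0.1793

0.1793


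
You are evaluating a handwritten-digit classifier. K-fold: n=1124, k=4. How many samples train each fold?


Fold size = 1124/4 = 281
Training per fold = 1124 - 281 = 843

843


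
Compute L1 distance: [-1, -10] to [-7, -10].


d = |-1+ 7| + |-10+ 10|
  = 6 + 0
  = 6

6


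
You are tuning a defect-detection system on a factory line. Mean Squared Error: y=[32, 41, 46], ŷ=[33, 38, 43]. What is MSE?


Squared errors: (32-33)²=1, (41-38)²=9, (46-43)²=9
Sum = 19
MSE = 19/3 = 19/3

19/3


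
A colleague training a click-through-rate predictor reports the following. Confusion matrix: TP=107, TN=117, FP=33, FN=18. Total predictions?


Total = TP + TN + FP + FN
= 107 + 117 + 33 + 18
= 275
(Predicted positive: 140, predicted negative: 135)

275


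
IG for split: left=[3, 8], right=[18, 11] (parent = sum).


Parent = [21, 19], H_parent = 0.9982
H_left = 0.8454 (n=11), H_right = 0.9576 (n=29)
H_children = (11/40)·0.8454 + (29/40)·0.9576 = 0.9267
IG = 0.9982 - 0.9267 = 0.0715

0.0715


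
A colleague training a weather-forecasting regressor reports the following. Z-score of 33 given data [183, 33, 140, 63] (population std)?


μ = 104.75, σ = 59.7008
z = (33 - 104.75)/59.7008 = -1.2018

-1.2018


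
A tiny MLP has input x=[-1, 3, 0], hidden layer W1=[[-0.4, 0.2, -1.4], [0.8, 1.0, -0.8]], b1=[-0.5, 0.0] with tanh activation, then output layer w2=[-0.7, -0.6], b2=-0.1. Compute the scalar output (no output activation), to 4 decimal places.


z1[0] = (-0.4)·(-1) + (0.2)·(3) + (-1.4)·(0) - 0.5 = 0.5
z1[1] = (0.8)·(-1) + (1.0)·(3) + (-0.8)·(0) + 0.0 = 2.2
h = tanh(z1) = [0.4621, 0.9757]
output = (-0.7)·(0.4621) + (-0.6)·(0.9757) - 0.1 = -1.0089

-1.0089


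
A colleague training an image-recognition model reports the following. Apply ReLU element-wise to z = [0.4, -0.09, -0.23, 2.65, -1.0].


ReLU(0.4) = max(0, 0.4) = 0.4
ReLU(-0.09) = max(0, -0.09) = 0.0
ReLU(-0.23) = max(0, -0.23) = 0.0
ReLU(2.65) = max(0, 2.65) = 2.65
ReLU(-1.0) = max(0, -1.0) = 0.0
result = [0.4, 0.0, 0.0, 2.65, 0.0]

[0.4, 0.0, 0.0, 2.65, 0.0]


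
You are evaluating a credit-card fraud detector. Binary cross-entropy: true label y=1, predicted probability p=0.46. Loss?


BCE = -[y·ln(p) + (1-y)·ln(1-p)]
= -1·ln(0.46) - 0
= -ln(0.46) = 0.7765

0.7765


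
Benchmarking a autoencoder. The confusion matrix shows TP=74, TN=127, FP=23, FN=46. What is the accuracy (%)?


Accuracy = (TP+TN)/(TP+TN+FP+FN)
= (74+127)/(270)
= 201/270 = 74.44%

74.44%


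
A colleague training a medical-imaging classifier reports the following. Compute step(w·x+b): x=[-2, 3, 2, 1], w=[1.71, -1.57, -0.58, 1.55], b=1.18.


z = (-2)·(1.71) + (3)·(-1.57) + (2)·(-0.58) + (1)·(1.55) + 1.18
  = -6.56
step(z) = 0 (z<0)

0


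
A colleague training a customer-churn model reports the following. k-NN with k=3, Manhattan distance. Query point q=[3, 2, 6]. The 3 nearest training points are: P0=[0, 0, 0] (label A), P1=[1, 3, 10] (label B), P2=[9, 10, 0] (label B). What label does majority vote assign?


d(q,P0) = 11  (label A)
d(q,P1) = 7  (label B)
d(q,P2) = 20  (label B)
Votes: A=1, B=2
Majority → B

B


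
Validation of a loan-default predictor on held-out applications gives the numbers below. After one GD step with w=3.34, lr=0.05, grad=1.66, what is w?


w_new = w - α·∇
= 3.34 - 0.05·1.66
= 3.34 - 0.083
= 3.257

3.257


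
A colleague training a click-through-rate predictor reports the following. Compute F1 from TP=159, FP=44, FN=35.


Precision = 159/203 = 0.7833
Recall = 159/194 = 0.8196
F1 = 2·P·R/(P+R) = 2·TP/(2·TP+FP+FN) = 318/(318+44+35) = 318/397 = 0.801

0.801


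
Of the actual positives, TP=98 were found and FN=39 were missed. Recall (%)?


Recall = TP/(TP+FN)
= 98/(98+39)
= 98/137 = 71.53%

71.53%


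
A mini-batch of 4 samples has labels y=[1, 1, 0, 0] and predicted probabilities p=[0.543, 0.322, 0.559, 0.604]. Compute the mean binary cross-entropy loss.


L[0] = -ln(0.543) = 0.6106
L[1] = -ln(0.322) = 1.1332
L[2] = -ln(1-0.559) = -ln(0.441) = 0.8187
L[3] = -ln(1-0.604) = -ln(0.396) = 0.9263
mean = (0.6106 + 1.1332 + 0.8187 + 0.9263)/4 = 0.8722

0.8722


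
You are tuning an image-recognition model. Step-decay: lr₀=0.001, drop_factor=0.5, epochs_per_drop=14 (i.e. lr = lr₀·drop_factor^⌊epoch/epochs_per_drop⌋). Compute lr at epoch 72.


n_drops = ⌊72/14⌋ = 5
lr = 0.001·0.5^5 = 0.001·0.03125 = 0.00003125

0.00003125


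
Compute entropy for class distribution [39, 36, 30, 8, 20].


Probabilities: [39/133, 36/133, 30/133, 8/133, 20/133] ≈ [0.2932, 0.2707, 0.2256, 0.0602, 0.1504]
H = -((39/133)·log₂(39/133) + (36/133)·log₂(36/133) + (30/133)·log₂(30/133) + (8/133)·log₂(8/133) + (20/133)·log₂(20/133))
  = 2.1689 bits

2.1689 bits


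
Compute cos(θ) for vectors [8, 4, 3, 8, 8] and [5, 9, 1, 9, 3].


A·B = 8·5 + 4·9 + 3·1 + 8·9 + 8·3 = 175
‖A‖ = √217 = 14.7309, ‖B‖ = √197 = 14.0357
cos = 175/(√217·√197) = 175/√42749 = 0.8464

0.8464


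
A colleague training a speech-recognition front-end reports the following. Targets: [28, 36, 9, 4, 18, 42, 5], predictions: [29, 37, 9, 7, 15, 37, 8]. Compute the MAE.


Absolute errors: |28-29|=1, |36-37|=1, |9-9|=0, |4-7|=3, |18-15|=3, |42-37|=5, |5-8|=3
Sum = 16
MAE = 16/7 = 16/7

16/7


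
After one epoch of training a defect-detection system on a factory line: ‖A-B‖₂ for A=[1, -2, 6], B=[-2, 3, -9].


d = √((1+ 2)² + (-2-3)² + (6+ 9)²)
  = √(9 + 25 + 225)
  = √259 = 16.0935

16.0935


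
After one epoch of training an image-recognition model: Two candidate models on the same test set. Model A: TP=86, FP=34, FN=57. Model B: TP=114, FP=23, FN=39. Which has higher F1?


Model A: P=86/120=0.7167, R=86/143=0.6014, F1=2PR/(P+R)=2TP/(2TP+FP+FN)=172/263=0.654
Model B: P=114/137=0.8321, R=114/153=0.7451, F1=2PR/(P+R)=2TP/(2TP+FP+FN)=228/290=0.7862
0.654 < 0.7862 → Model B

Model B


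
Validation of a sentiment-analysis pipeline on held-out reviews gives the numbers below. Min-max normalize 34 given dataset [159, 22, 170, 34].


min=22, max=170
(34-22)/(170-22) = 12/148 = 0.0811

0.0811


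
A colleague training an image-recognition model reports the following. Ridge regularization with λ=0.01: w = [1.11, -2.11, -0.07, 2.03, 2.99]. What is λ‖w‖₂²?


‖w‖₂² = (1.11)² + (-2.11)² + (-0.07)² + (2.03)² + (2.99)²
     = 1.2321 + 4.4521 + 0.0049 + 4.1209 + 8.9401
     = 18.7501
λ·‖w‖₂² = 0.01·18.7501 = 0.187501

0.187501


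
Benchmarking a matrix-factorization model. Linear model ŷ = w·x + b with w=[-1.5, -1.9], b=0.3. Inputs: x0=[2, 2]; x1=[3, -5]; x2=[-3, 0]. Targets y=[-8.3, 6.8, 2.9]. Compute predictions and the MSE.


ŷ0 = (-1.5)·(2) + (-1.9)·(2) + 0.3 = -6.5
ŷ1 = (-1.5)·(3) + (-1.9)·(-5) + 0.3 = 5.3
ŷ2 = (-1.5)·(-3) + (-1.9)·(0) + 0.3 = 4.8
errors² = [3.24, 2.25, 3.61]
MSE = 9.1000/3 = 3.0333

3.0333


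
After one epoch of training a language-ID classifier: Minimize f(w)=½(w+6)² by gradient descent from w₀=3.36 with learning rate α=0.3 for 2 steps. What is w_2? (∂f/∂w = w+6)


step 1: grad = 3.36+6 = 9.36; w = 3.36 - 0.3·(9.36) = 0.552
step 2: grad = 0.552+6 = 6.552; w = 0.552 - 0.3·(6.552) = -1.4136

-1.4136


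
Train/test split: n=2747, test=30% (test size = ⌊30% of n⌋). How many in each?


Test = ⌊2747·30/100⌋ = 824
Train = 2747 - 824 = 1923

Train: 1923, Test: 824


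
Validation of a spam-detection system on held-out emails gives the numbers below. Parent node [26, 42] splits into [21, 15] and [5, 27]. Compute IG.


Parent = [26, 42], H_parent = 0.9597
H_left = 0.9799 (n=36), H_right = 0.6253 (n=32)
H_children = (36/68)·0.9799 + (32/68)·0.6253 = 0.813
IG = 0.9597 - 0.813 = 0.1467

0.1467


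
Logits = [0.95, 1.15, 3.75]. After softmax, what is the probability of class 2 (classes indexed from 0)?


Exponentials: e^0.95=2.5857, e^1.15=3.1582, e^3.75=42.5211
Sum = 48.265
Softmax = [0.0536, 0.0654, 0.881]
p[2] = 42.5211/48.265 = 0.881

0.881


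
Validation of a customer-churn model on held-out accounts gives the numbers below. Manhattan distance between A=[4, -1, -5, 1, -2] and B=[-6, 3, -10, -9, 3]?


d = |4+ 6| + |-1-3| + |-5+ 10| + |1+ 9| + |-2-3|
  = 10 + 4 + 5 + 10 + 5
  = 34

34


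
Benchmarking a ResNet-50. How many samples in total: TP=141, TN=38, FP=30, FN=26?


Total = TP + TN + FP + FN
= 141 + 38 + 30 + 26
= 235
(Predicted positive: 171, predicted negative: 64)

235


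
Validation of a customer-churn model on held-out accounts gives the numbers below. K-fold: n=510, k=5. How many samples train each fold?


Fold size = 510/5 = 102
Training per fold = 510 - 102 = 408

408


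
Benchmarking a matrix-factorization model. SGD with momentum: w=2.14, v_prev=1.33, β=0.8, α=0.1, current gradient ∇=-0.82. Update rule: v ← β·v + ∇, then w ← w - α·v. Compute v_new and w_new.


v_new = 0.8·1.33 - 0.82 = 1.064 - 0.82 = 0.244
w_new = 2.14 - 0.1·0.244 = 2.14 - 0.0244 = 2.1156

v_new=0.244, w_new=2.1156


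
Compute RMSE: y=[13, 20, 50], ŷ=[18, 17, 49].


MSE = 35/3 = 11.6667
RMSE = √(35/3) = 3.4157

3.4157


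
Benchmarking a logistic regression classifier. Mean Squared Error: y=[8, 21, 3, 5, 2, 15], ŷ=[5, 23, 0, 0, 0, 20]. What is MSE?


Squared errors: (8-5)²=9, (21-23)²=4, (3-0)²=9, (5-0)²=25, (2-0)²=4, (15-20)²=25
Sum = 76
MSE = 76/6 = 38/3

38/3


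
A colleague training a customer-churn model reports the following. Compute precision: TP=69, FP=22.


Precision = TP/(TP+FP)
= 69/(69+22)
= 69/91 = 75.82%

75.82%


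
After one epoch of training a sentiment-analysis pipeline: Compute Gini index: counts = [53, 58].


Probabilities: [53/111, 58/111] ≈ [0.4775, 0.5225]
Σpᵢ² = (2809 + 3364)/111² = 6173/12321
Gini = 1 - Σpᵢ² = 1 - 6173/12321 = 0.499

0.499


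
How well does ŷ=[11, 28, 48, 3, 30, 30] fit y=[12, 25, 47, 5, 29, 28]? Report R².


ȳ = 24.3333
SS_res = Σ(y-ŷ)² = 20
SS_tot = Σ(y-ȳ)² = 1075.33
R² = 1 - SS_res/SS_tot = 1 - 0.0186 = 0.9814

0.9814


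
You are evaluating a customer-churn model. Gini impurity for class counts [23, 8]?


Probabilities: [23/31, 8/31] ≈ [0.7419, 0.2581]
Σpᵢ² = (529 + 64)/31² = 593/961
Gini = 1 - Σpᵢ² = 1 - 593/961 = 0.3829

0.3829


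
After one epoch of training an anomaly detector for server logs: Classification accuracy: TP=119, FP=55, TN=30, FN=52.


Accuracy = (TP+TN)/(TP+TN+FP+FN)
= (119+30)/(256)
= 149/256 = 58.2%

58.2%


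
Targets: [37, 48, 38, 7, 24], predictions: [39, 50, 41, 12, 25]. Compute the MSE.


Squared errors: (37-39)²=4, (48-50)²=4, (38-41)²=9, (7-12)²=25, (24-25)²=1
Sum = 43
MSE = 43/5 = 43/5

43/5


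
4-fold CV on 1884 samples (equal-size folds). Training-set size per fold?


Fold size = 1884/4 = 471
Training per fold = 1884 - 471 = 1413

1413


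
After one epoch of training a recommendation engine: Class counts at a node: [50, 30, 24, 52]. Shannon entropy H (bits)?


Probabilities: [50/156, 30/156, 24/156, 52/156] ≈ [0.3205, 0.1923, 0.1538, 0.3333]
H = -((50/156)·log₂(50/156) + (30/156)·log₂(30/156) + (24/156)·log₂(24/156) + (52/156)·log₂(52/156))
  = 1.9273 bits

1.9273 bits


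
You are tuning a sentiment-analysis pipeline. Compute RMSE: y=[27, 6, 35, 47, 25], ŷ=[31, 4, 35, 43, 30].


MSE = 61/5 = 12.2
RMSE = √(61/5) = 3.4928

3.4928


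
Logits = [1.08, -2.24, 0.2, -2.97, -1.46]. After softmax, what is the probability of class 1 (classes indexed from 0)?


Exponentials: e^1.08=2.9447, e^-2.24=0.1065, e^0.2=1.2214, e^-2.97=0.0513, e^-1.46=0.2322
Sum = 4.5561
Softmax = [0.6463, 0.0234, 0.2681, 0.0113, 0.051]
p[1] = 0.1065/4.5561 = 0.0234

0.0234


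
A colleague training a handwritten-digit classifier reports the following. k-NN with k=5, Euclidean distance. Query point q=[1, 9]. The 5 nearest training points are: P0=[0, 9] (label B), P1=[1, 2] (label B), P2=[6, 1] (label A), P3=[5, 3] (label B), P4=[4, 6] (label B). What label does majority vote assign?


d(q,P0) = 1.0  (label B)
d(q,P1) = 7.0  (label B)
d(q,P2) = 9.434  (label A)
d(q,P3) = 7.2111  (label B)
d(q,P4) = 4.2426  (label B)
Votes: A=1, B=4
Majority → B

B


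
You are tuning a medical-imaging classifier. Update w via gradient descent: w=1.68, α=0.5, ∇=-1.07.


w_new = w - α·∇
= 1.68 - 0.5·-1.07
= 1.68 + 0.535
= 2.215

2.215


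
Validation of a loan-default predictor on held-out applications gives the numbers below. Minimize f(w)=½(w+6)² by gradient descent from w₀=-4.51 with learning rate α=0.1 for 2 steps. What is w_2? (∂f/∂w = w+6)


step 1: grad = -4.51+6 = 1.49; w = -4.51 - 0.1·(1.49) = -4.659
step 2: grad = -4.659+6 = 1.341; w = -4.659 - 0.1·(1.341) = -4.7931

-4.7931


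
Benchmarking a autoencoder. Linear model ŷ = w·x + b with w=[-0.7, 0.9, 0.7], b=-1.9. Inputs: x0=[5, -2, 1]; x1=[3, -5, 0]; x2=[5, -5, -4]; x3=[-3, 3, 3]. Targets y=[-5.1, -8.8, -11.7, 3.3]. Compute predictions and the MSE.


ŷ0 = (-0.7)·(5) + (0.9)·(-2) + (0.7)·(1) - 1.9 = -6.5
ŷ1 = (-0.7)·(3) + (0.9)·(-5) + (0.7)·(0) - 1.9 = -8.5
ŷ2 = (-0.7)·(5) + (0.9)·(-5) + (0.7)·(-4) - 1.9 = -12.7
ŷ3 = (-0.7)·(-3) + (0.9)·(3) + (0.7)·(3) - 1.9 = 5.0
errors² = [1.96, 0.09, 1.0, 2.89]
MSE = 5.9400/4 = 1.485

1.485


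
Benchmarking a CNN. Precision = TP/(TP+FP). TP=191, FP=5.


Precision = TP/(TP+FP)
= 191/(191+5)
= 191/196 = 97.45%

97.45%


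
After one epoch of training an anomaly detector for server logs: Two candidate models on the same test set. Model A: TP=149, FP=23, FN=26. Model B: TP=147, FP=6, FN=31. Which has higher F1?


Model A: P=149/172=0.8663, R=149/175=0.8514, F1=2PR/(P+R)=2TP/(2TP+FP+FN)=298/347=0.8588
Model B: P=147/153=0.9608, R=147/178=0.8258, F1=2PR/(P+R)=2TP/(2TP+FP+FN)=294/331=0.8882
0.8588 < 0.8882 → Model B

Model B


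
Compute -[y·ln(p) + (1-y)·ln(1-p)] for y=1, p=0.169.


BCE = -[y·ln(p) + (1-y)·ln(1-p)]
= -1·ln(0.169) - 0
= -ln(0.169) = 1.7779

1.7779


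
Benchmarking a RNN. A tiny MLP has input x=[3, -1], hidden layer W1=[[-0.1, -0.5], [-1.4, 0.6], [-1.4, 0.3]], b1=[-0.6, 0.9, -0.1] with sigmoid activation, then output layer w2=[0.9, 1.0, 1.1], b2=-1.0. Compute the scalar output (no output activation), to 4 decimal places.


z1[0] = (-0.1)·(3) + (-0.5)·(-1) - 0.6 = -0.4
z1[1] = (-1.4)·(3) + (0.6)·(-1) + 0.9 = -3.9
z1[2] = (-1.4)·(3) + (0.3)·(-1) - 0.1 = -4.6
h = sigmoid(z1) = [0.4013, 0.0198, 0.01]
output = (0.9)·(0.4013) + (1.0)·(0.0198) + (1.1)·(0.01) - 1.0 = -0.608

-0.608


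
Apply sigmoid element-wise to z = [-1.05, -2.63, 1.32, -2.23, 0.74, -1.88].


σ(-1.05) = 1/(1+e^1.05) = 0.2592
σ(-2.63) = 1/(1+e^2.63) = 0.0672
σ(1.32) = 1/(1+e^-1.32) = 0.7892
σ(-2.23) = 1/(1+e^2.23) = 0.0971
σ(0.74) = 1/(1+e^-0.74) = 0.677
σ(-1.88) = 1/(1+e^1.88) = 0.1324
result = [0.2592, 0.0672, 0.7892, 0.0971, 0.677, 0.1324]

[0.2592, 0.0672, 0.7892, 0.0971, 0.677, 0.1324]


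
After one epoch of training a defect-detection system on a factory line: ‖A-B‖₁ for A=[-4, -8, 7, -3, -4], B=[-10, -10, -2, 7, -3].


d = |-4+ 10| + |-8+ 10| + |7+ 2| + |-3-7| + |-4+ 3|
  = 6 + 2 + 9 + 10 + 1
  = 28

28


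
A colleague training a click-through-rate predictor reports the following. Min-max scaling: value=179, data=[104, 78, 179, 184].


min=78, max=184
(179-78)/(184-78) = 101/106 = 0.9528

0.9528


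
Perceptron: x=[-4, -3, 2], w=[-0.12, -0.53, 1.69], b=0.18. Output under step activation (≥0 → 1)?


z = (-4)·(-0.12) + (-3)·(-0.53) + (2)·(1.69) + 0.18
  = 5.63
step(z) = 1 (z≥0)

1


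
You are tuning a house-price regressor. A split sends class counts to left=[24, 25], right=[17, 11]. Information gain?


Parent = [41, 36], H_parent = 0.997
H_left = 0.9997 (n=49), H_right = 0.9666 (n=28)
H_children = (49/77)·0.9997 + (28/77)·0.9666 = 0.9877
IG = 0.997 - 0.9877 = 0.0093

0.0093


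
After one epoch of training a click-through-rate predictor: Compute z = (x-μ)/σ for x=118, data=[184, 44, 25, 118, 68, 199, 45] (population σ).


μ = 97.5714, σ = 65.4105
z = (118 - 97.5714)/65.4105 = 0.3123

0.3123


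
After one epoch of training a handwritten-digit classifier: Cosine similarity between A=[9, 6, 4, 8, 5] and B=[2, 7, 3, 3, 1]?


A·B = 9·2 + 6·7 + 4·3 + 8·3 + 5·1 = 101
‖A‖ = √222 = 14.8997, ‖B‖ = √72 = 8.4853
cos = 101/(√222·√72) = 101/√15984 = 0.7989

0.7989


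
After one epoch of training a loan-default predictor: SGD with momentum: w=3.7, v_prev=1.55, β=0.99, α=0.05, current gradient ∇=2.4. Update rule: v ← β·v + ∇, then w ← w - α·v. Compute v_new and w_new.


v_new = 0.99·1.55 + 2.4 = 1.5345 + 2.4 = 3.9345
w_new = 3.7 - 0.05·3.9345 = 3.7 - 0.196725 = 3.503275

v_new=3.9345, w_new=3.503275


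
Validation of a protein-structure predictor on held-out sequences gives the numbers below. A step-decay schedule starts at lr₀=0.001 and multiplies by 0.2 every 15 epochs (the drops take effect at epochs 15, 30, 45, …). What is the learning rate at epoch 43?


n_drops = ⌊43/15⌋ = 2
lr = 0.001·0.2^2 = 0.001·0.04 = 0.00004

0.00004


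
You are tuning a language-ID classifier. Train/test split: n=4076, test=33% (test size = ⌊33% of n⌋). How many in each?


Test = ⌊4076·33/100⌋ = 1345
Train = 4076 - 1345 = 2731

Train: 2731, Test: 1345


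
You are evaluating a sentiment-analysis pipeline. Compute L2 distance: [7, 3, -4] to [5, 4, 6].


d = √((7-5)² + (3-4)² + (-4-6)²)
  = √(4 + 1 + 100)
  = √105 = 10.247

10.247


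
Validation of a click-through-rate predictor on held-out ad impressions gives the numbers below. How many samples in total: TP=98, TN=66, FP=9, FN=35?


Total = TP + TN + FP + FN
= 98 + 66 + 9 + 35
= 208
(Predicted positive: 107, predicted negative: 101)

208


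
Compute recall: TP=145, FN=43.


Recall = TP/(TP+FN)
= 145/(145+43)
= 145/188 = 77.13%

77.13%


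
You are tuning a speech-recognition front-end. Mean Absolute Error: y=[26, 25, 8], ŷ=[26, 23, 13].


Absolute errors: |26-26|=0, |25-23|=2, |8-13|=5
Sum = 7
MAE = 7/3 = 7/3

7/3


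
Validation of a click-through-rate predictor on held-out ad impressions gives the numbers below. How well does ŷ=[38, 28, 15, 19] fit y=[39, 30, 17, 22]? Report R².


ȳ = 27
SS_res = Σ(y-ŷ)² = 18
SS_tot = Σ(y-ȳ)² = 278
R² = 1 - SS_res/SS_tot = 1 - 0.0647 = 0.9353

0.9353


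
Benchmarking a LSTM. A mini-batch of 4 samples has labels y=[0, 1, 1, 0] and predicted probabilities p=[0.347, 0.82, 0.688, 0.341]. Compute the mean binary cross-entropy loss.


L[0] = -ln(1-0.347) = -ln(0.653) = 0.4262
L[1] = -ln(0.82) = 0.1985
L[2] = -ln(0.688) = 0.374
L[3] = -ln(1-0.341) = -ln(0.659) = 0.417
mean = (0.4262 + 0.1985 + 0.374 + 0.417)/4 = 0.3539

0.3539
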